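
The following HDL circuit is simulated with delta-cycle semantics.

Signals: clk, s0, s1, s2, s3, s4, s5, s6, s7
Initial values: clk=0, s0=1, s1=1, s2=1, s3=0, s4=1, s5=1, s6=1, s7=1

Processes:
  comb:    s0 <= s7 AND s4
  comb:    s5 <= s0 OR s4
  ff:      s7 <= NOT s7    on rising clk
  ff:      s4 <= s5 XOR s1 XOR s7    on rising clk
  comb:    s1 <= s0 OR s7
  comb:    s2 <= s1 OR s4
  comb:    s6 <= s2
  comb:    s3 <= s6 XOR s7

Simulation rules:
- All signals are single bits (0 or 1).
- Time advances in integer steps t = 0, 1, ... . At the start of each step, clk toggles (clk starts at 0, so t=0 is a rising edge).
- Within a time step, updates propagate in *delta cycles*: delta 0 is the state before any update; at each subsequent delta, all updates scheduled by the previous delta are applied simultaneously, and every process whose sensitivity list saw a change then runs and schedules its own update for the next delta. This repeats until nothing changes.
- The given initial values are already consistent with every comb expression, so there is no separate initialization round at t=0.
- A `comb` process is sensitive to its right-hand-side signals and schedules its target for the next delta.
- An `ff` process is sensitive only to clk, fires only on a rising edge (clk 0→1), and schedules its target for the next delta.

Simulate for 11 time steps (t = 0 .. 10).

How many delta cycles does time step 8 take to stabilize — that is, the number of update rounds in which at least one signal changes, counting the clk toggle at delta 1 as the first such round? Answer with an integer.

t0.Δ0 s0=1 s5=1 s2=1 s4=1 s7=1 clk=0 s3=0 s6=1 s1=1
t0.Δ1 s0=1 s5=1 s2=1 s4=1 s7=1 clk=1 s3=0 s6=1 s1=1
t0.Δ2 s0=1 s5=1 s2=1 s4=1 s7=0 clk=1 s3=0 s6=1 s1=1
t0.Δ3 s0=0 s5=1 s2=1 s4=1 s7=0 clk=1 s3=1 s6=1 s1=1
t0.Δ4 s0=0 s5=1 s2=1 s4=1 s7=0 clk=1 s3=1 s6=1 s1=0
t1.Δ0 s0=0 s5=1 s2=1 s4=1 s7=0 clk=1 s3=1 s6=1 s1=0
t1.Δ1 s0=0 s5=1 s2=1 s4=1 s7=0 clk=0 s3=1 s6=1 s1=0
t2.Δ0 s0=0 s5=1 s2=1 s4=1 s7=0 clk=0 s3=1 s6=1 s1=0
t2.Δ1 s0=0 s5=1 s2=1 s4=1 s7=0 clk=1 s3=1 s6=1 s1=0
t2.Δ2 s0=0 s5=1 s2=1 s4=1 s7=1 clk=1 s3=1 s6=1 s1=0
t2.Δ3 s0=1 s5=1 s2=1 s4=1 s7=1 clk=1 s3=0 s6=1 s1=1
t3.Δ0 s0=1 s5=1 s2=1 s4=1 s7=1 clk=1 s3=0 s6=1 s1=1
t3.Δ1 s0=1 s5=1 s2=1 s4=1 s7=1 clk=0 s3=0 s6=1 s1=1
t4.Δ0 s0=1 s5=1 s2=1 s4=1 s7=1 clk=0 s3=0 s6=1 s1=1
t4.Δ1 s0=1 s5=1 s2=1 s4=1 s7=1 clk=1 s3=0 s6=1 s1=1
t4.Δ2 s0=1 s5=1 s2=1 s4=1 s7=0 clk=1 s3=0 s6=1 s1=1
t4.Δ3 s0=0 s5=1 s2=1 s4=1 s7=0 clk=1 s3=1 s6=1 s1=1
t4.Δ4 s0=0 s5=1 s2=1 s4=1 s7=0 clk=1 s3=1 s6=1 s1=0
t5.Δ0 s0=0 s5=1 s2=1 s4=1 s7=0 clk=1 s3=1 s6=1 s1=0
t5.Δ1 s0=0 s5=1 s2=1 s4=1 s7=0 clk=0 s3=1 s6=1 s1=0
t6.Δ0 s0=0 s5=1 s2=1 s4=1 s7=0 clk=0 s3=1 s6=1 s1=0
t6.Δ1 s0=0 s5=1 s2=1 s4=1 s7=0 clk=1 s3=1 s6=1 s1=0
t6.Δ2 s0=0 s5=1 s2=1 s4=1 s7=1 clk=1 s3=1 s6=1 s1=0
t6.Δ3 s0=1 s5=1 s2=1 s4=1 s7=1 clk=1 s3=0 s6=1 s1=1
t7.Δ0 s0=1 s5=1 s2=1 s4=1 s7=1 clk=1 s3=0 s6=1 s1=1
t7.Δ1 s0=1 s5=1 s2=1 s4=1 s7=1 clk=0 s3=0 s6=1 s1=1
t8.Δ0 s0=1 s5=1 s2=1 s4=1 s7=1 clk=0 s3=0 s6=1 s1=1
t8.Δ1 s0=1 s5=1 s2=1 s4=1 s7=1 clk=1 s3=0 s6=1 s1=1
t8.Δ2 s0=1 s5=1 s2=1 s4=1 s7=0 clk=1 s3=0 s6=1 s1=1
t8.Δ3 s0=0 s5=1 s2=1 s4=1 s7=0 clk=1 s3=1 s6=1 s1=1
t8.Δ4 s0=0 s5=1 s2=1 s4=1 s7=0 clk=1 s3=1 s6=1 s1=0
t9.Δ0 s0=0 s5=1 s2=1 s4=1 s7=0 clk=1 s3=1 s6=1 s1=0
t9.Δ1 s0=0 s5=1 s2=1 s4=1 s7=0 clk=0 s3=1 s6=1 s1=0
t10.Δ0 s0=0 s5=1 s2=1 s4=1 s7=0 clk=0 s3=1 s6=1 s1=0
t10.Δ1 s0=0 s5=1 s2=1 s4=1 s7=0 clk=1 s3=1 s6=1 s1=0
t10.Δ2 s0=0 s5=1 s2=1 s4=1 s7=1 clk=1 s3=1 s6=1 s1=0
t10.Δ3 s0=1 s5=1 s2=1 s4=1 s7=1 clk=1 s3=0 s6=1 s1=1

4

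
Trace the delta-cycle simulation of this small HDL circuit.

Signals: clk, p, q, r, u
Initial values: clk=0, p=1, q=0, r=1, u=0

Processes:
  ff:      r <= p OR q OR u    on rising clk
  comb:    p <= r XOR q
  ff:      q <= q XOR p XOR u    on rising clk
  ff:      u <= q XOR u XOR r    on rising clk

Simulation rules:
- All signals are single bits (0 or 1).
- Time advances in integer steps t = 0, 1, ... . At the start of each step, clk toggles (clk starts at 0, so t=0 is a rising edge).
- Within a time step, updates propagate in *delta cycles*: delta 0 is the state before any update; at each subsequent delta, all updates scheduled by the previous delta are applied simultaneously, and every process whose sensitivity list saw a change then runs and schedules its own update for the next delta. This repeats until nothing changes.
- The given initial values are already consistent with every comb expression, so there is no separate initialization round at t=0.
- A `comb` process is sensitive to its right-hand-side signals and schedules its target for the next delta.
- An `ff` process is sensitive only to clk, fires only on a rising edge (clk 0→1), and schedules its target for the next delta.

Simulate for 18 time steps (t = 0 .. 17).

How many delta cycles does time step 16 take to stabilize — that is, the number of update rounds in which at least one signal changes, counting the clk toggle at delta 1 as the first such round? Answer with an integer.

t0.Δ0 clk=0 r=1 u=0 q=0 p=1
t0.Δ1 clk=1 r=1 u=0 q=0 p=1
t0.Δ2 clk=1 r=1 u=1 q=1 p=1
t0.Δ3 clk=1 r=1 u=1 q=1 p=0
t1.Δ0 clk=1 r=1 u=1 q=1 p=0
t1.Δ1 clk=0 r=1 u=1 q=1 p=0
t2.Δ0 clk=0 r=1 u=1 q=1 p=0
t2.Δ1 clk=1 r=1 u=1 q=1 p=0
t2.Δ2 clk=1 r=1 u=1 q=0 p=0
t2.Δ3 clk=1 r=1 u=1 q=0 p=1
t3.Δ0 clk=1 r=1 u=1 q=0 p=1
t3.Δ1 clk=0 r=1 u=1 q=0 p=1
t4.Δ0 clk=0 r=1 u=1 q=0 p=1
t4.Δ1 clk=1 r=1 u=1 q=0 p=1
t4.Δ2 clk=1 r=1 u=0 q=0 p=1
t5.Δ0 clk=1 r=1 u=0 q=0 p=1
t5.Δ1 clk=0 r=1 u=0 q=0 p=1
t6.Δ0 clk=0 r=1 u=0 q=0 p=1
t6.Δ1 clk=1 r=1 u=0 q=0 p=1
t6.Δ2 clk=1 r=1 u=1 q=1 p=1
t6.Δ3 clk=1 r=1 u=1 q=1 p=0
t7.Δ0 clk=1 r=1 u=1 q=1 p=0
t7.Δ1 clk=0 r=1 u=1 q=1 p=0
t8.Δ0 clk=0 r=1 u=1 q=1 p=0
t8.Δ1 clk=1 r=1 u=1 q=1 p=0
t8.Δ2 clk=1 r=1 u=1 q=0 p=0
t8.Δ3 clk=1 r=1 u=1 q=0 p=1
t9.Δ0 clk=1 r=1 u=1 q=0 p=1
t9.Δ1 clk=0 r=1 u=1 q=0 p=1
t10.Δ0 clk=0 r=1 u=1 q=0 p=1
t10.Δ1 clk=1 r=1 u=1 q=0 p=1
t10.Δ2 clk=1 r=1 u=0 q=0 p=1
t11.Δ0 clk=1 r=1 u=0 q=0 p=1
t11.Δ1 clk=0 r=1 u=0 q=0 p=1
t12.Δ0 clk=0 r=1 u=0 q=0 p=1
t12.Δ1 clk=1 r=1 u=0 q=0 p=1
t12.Δ2 clk=1 r=1 u=1 q=1 p=1
t12.Δ3 clk=1 r=1 u=1 q=1 p=0
t13.Δ0 clk=1 r=1 u=1 q=1 p=0
t13.Δ1 clk=0 r=1 u=1 q=1 p=0
t14.Δ0 clk=0 r=1 u=1 q=1 p=0
t14.Δ1 clk=1 r=1 u=1 q=1 p=0
t14.Δ2 clk=1 r=1 u=1 q=0 p=0
t14.Δ3 clk=1 r=1 u=1 q=0 p=1
t15.Δ0 clk=1 r=1 u=1 q=0 p=1
t15.Δ1 clk=0 r=1 u=1 q=0 p=1
t16.Δ0 clk=0 r=1 u=1 q=0 p=1
t16.Δ1 clk=1 r=1 u=1 q=0 p=1
t16.Δ2 clk=1 r=1 u=0 q=0 p=1
t17.Δ0 clk=1 r=1 u=0 q=0 p=1
t17.Δ1 clk=0 r=1 u=0 q=0 p=1

2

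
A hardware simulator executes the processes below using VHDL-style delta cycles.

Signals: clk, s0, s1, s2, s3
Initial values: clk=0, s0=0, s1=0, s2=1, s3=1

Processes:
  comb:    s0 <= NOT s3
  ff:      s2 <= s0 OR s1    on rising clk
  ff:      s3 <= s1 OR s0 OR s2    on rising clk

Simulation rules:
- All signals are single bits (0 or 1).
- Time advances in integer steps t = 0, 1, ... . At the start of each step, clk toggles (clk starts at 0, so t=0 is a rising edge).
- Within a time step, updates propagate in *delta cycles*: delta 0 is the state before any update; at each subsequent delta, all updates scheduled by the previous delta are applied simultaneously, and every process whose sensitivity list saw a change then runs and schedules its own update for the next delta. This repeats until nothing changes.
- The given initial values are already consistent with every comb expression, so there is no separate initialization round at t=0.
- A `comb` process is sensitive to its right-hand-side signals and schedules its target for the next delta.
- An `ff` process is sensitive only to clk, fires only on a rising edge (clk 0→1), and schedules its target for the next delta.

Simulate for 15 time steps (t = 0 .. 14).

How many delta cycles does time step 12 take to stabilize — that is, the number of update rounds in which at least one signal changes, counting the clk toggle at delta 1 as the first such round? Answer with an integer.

t0.Δ0 s1=0 clk=0 s2=1 s3=1 s0=0
t0.Δ1 s1=0 clk=1 s2=1 s3=1 s0=0
t0.Δ2 s1=0 clk=1 s2=0 s3=1 s0=0
t1.Δ0 s1=0 clk=1 s2=0 s3=1 s0=0
t1.Δ1 s1=0 clk=0 s2=0 s3=1 s0=0
t2.Δ0 s1=0 clk=0 s2=0 s3=1 s0=0
t2.Δ1 s1=0 clk=1 s2=0 s3=1 s0=0
t2.Δ2 s1=0 clk=1 s2=0 s3=0 s0=0
t2.Δ3 s1=0 clk=1 s2=0 s3=0 s0=1
t3.Δ0 s1=0 clk=1 s2=0 s3=0 s0=1
t3.Δ1 s1=0 clk=0 s2=0 s3=0 s0=1
t4.Δ0 s1=0 clk=0 s2=0 s3=0 s0=1
t4.Δ1 s1=0 clk=1 s2=0 s3=0 s0=1
t4.Δ2 s1=0 clk=1 s2=1 s3=1 s0=1
t4.Δ3 s1=0 clk=1 s2=1 s3=1 s0=0
t5.Δ0 s1=0 clk=1 s2=1 s3=1 s0=0
t5.Δ1 s1=0 clk=0 s2=1 s3=1 s0=0
t6.Δ0 s1=0 clk=0 s2=1 s3=1 s0=0
t6.Δ1 s1=0 clk=1 s2=1 s3=1 s0=0
t6.Δ2 s1=0 clk=1 s2=0 s3=1 s0=0
t7.Δ0 s1=0 clk=1 s2=0 s3=1 s0=0
t7.Δ1 s1=0 clk=0 s2=0 s3=1 s0=0
t8.Δ0 s1=0 clk=0 s2=0 s3=1 s0=0
t8.Δ1 s1=0 clk=1 s2=0 s3=1 s0=0
t8.Δ2 s1=0 clk=1 s2=0 s3=0 s0=0
t8.Δ3 s1=0 clk=1 s2=0 s3=0 s0=1
t9.Δ0 s1=0 clk=1 s2=0 s3=0 s0=1
t9.Δ1 s1=0 clk=0 s2=0 s3=0 s0=1
t10.Δ0 s1=0 clk=0 s2=0 s3=0 s0=1
t10.Δ1 s1=0 clk=1 s2=0 s3=0 s0=1
t10.Δ2 s1=0 clk=1 s2=1 s3=1 s0=1
t10.Δ3 s1=0 clk=1 s2=1 s3=1 s0=0
t11.Δ0 s1=0 clk=1 s2=1 s3=1 s0=0
t11.Δ1 s1=0 clk=0 s2=1 s3=1 s0=0
t12.Δ0 s1=0 clk=0 s2=1 s3=1 s0=0
t12.Δ1 s1=0 clk=1 s2=1 s3=1 s0=0
t12.Δ2 s1=0 clk=1 s2=0 s3=1 s0=0
t13.Δ0 s1=0 clk=1 s2=0 s3=1 s0=0
t13.Δ1 s1=0 clk=0 s2=0 s3=1 s0=0
t14.Δ0 s1=0 clk=0 s2=0 s3=1 s0=0
t14.Δ1 s1=0 clk=1 s2=0 s3=1 s0=0
t14.Δ2 s1=0 clk=1 s2=0 s3=0 s0=0
t14.Δ3 s1=0 clk=1 s2=0 s3=0 s0=1

2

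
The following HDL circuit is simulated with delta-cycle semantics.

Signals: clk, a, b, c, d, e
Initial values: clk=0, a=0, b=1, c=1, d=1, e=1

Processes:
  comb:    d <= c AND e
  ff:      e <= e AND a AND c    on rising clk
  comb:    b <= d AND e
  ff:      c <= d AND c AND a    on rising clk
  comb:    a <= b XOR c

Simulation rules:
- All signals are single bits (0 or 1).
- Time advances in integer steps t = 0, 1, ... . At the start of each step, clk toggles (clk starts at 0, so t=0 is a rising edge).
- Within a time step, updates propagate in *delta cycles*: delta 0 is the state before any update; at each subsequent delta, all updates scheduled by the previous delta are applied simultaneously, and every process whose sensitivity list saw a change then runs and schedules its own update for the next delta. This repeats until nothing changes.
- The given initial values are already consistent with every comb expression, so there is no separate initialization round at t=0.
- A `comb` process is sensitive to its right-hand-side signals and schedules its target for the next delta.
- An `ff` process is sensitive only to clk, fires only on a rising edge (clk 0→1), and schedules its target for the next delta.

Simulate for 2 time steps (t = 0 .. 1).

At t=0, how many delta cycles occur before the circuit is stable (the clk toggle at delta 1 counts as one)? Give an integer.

4

t0.Δ0 e=1 b=1 clk=0 c=1 a=0 d=1
t0.Δ1 e=1 b=1 clk=1 c=1 a=0 d=1
t0.Δ2 e=0 b=1 clk=1 c=0 a=0 d=1
t0.Δ3 e=0 b=0 clk=1 c=0 a=1 d=0
t0.Δ4 e=0 b=0 clk=1 c=0 a=0 d=0
t1.Δ0 e=0 b=0 clk=1 c=0 a=0 d=0
t1.Δ1 e=0 b=0 clk=0 c=0 a=0 d=0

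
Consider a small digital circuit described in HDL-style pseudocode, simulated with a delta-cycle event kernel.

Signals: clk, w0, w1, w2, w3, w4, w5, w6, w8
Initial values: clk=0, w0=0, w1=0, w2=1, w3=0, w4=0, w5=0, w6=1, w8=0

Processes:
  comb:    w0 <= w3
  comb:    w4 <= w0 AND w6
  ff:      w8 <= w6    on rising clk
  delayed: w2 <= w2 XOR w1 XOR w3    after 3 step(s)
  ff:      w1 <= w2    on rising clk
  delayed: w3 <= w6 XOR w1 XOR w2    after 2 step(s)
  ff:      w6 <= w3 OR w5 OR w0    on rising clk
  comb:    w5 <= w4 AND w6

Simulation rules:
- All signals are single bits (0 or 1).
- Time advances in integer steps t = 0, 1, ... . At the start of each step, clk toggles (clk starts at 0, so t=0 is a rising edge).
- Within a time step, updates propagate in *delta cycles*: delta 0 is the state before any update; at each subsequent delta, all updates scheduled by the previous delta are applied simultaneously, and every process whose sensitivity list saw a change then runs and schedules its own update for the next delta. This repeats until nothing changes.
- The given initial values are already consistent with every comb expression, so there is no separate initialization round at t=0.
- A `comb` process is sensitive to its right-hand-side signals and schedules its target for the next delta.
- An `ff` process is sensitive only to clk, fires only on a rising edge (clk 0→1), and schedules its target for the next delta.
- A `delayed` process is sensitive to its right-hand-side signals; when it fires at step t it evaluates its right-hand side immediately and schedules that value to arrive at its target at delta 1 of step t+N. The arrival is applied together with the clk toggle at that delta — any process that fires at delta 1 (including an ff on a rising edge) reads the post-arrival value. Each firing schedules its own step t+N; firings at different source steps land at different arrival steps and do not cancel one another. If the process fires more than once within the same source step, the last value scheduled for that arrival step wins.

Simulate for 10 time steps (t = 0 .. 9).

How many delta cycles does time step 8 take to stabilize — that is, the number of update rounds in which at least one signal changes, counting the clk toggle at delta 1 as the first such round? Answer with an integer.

t0.Δ0 w6=1 w2=1 clk=0 w4=0 w3=0 w5=0 w0=0 w1=0 w8=0
t0.Δ1 w6=1 w2=1 clk=1 w4=0 w3=0 w5=0 w0=0 w1=0 w8=0
t0.Δ2 w6=0 w2=1 clk=1 w4=0 w3=0 w5=0 w0=0 w1=1 w8=1
t1.Δ0 w6=0 w2=1 clk=1 w4=0 w3=0 w5=0 w0=0 w1=1 w8=1
t1.Δ1 w6=0 w2=1 clk=0 w4=0 w3=0 w5=0 w0=0 w1=1 w8=1
t2.Δ0 w6=0 w2=1 clk=0 w4=0 w3=0 w5=0 w0=0 w1=1 w8=1
t2.Δ1 w6=0 w2=1 clk=1 w4=0 w3=0 w5=0 w0=0 w1=1 w8=1
t2.Δ2 w6=0 w2=1 clk=1 w4=0 w3=0 w5=0 w0=0 w1=1 w8=0
t3.Δ0 w6=0 w2=1 clk=1 w4=0 w3=0 w5=0 w0=0 w1=1 w8=0
t3.Δ1 w6=0 w2=0 clk=0 w4=0 w3=0 w5=0 w0=0 w1=1 w8=0
t4.Δ0 w6=0 w2=0 clk=0 w4=0 w3=0 w5=0 w0=0 w1=1 w8=0
t4.Δ1 w6=0 w2=0 clk=1 w4=0 w3=0 w5=0 w0=0 w1=1 w8=0
t4.Δ2 w6=0 w2=0 clk=1 w4=0 w3=0 w5=0 w0=0 w1=0 w8=0
t5.Δ0 w6=0 w2=0 clk=1 w4=0 w3=0 w5=0 w0=0 w1=0 w8=0
t5.Δ1 w6=0 w2=0 clk=0 w4=0 w3=1 w5=0 w0=0 w1=0 w8=0
t5.Δ2 w6=0 w2=0 clk=0 w4=0 w3=1 w5=0 w0=1 w1=0 w8=0
t6.Δ0 w6=0 w2=0 clk=0 w4=0 w3=1 w5=0 w0=1 w1=0 w8=0
t6.Δ1 w6=0 w2=1 clk=1 w4=0 w3=0 w5=0 w0=1 w1=0 w8=0
t6.Δ2 w6=1 w2=1 clk=1 w4=0 w3=0 w5=0 w0=0 w1=1 w8=0
t7.Δ0 w6=1 w2=1 clk=1 w4=0 w3=0 w5=0 w0=0 w1=1 w8=0
t7.Δ1 w6=1 w2=0 clk=0 w4=0 w3=0 w5=0 w0=0 w1=1 w8=0
t8.Δ0 w6=1 w2=0 clk=0 w4=0 w3=0 w5=0 w0=0 w1=1 w8=0
t8.Δ1 w6=1 w2=1 clk=1 w4=0 w3=1 w5=0 w0=0 w1=1 w8=0
t8.Δ2 w6=1 w2=1 clk=1 w4=0 w3=1 w5=0 w0=1 w1=1 w8=1
t8.Δ3 w6=1 w2=1 clk=1 w4=1 w3=1 w5=0 w0=1 w1=1 w8=1
t8.Δ4 w6=1 w2=1 clk=1 w4=1 w3=1 w5=1 w0=1 w1=1 w8=1
t9.Δ0 w6=1 w2=1 clk=1 w4=1 w3=1 w5=1 w0=1 w1=1 w8=1
t9.Δ1 w6=1 w2=0 clk=0 w4=1 w3=0 w5=1 w0=1 w1=1 w8=1
t9.Δ2 w6=1 w2=0 clk=0 w4=1 w3=0 w5=1 w0=0 w1=1 w8=1
t9.Δ3 w6=1 w2=0 clk=0 w4=0 w3=0 w5=1 w0=0 w1=1 w8=1
t9.Δ4 w6=1 w2=0 clk=0 w4=0 w3=0 w5=0 w0=0 w1=1 w8=1

4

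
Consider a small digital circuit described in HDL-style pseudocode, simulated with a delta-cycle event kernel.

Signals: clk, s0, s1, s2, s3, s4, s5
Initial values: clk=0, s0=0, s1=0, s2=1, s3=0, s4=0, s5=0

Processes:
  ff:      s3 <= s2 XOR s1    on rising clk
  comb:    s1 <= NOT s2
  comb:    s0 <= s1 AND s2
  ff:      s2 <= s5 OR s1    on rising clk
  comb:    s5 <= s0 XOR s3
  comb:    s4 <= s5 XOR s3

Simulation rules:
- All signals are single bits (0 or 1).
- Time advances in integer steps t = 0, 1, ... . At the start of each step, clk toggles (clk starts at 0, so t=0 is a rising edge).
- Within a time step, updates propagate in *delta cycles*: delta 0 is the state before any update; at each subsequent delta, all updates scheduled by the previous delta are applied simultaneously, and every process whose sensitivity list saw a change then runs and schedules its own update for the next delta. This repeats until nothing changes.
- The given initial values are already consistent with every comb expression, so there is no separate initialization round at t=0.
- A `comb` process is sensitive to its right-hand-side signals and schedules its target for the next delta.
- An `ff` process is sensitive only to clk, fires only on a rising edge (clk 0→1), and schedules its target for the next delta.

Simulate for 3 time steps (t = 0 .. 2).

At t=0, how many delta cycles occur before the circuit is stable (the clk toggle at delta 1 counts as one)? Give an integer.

4

t=0 Δ0: s0=0 s4=0 s5=0 clk=0 s1=0 s2=1 s3=0
  Δ1: clk:0→1
  Δ2: s2:1→0, s3:0→1
  Δ3: s4:0→1, s5:0→1, s1:0→1
  Δ4: s4:1→0
  (4Δ to stable)
t=1 Δ0: s0=0 s4=0 s5=1 clk=1 s1=1 s2=0 s3=1
  Δ1: clk:1→0
  (1Δ to stable)
t=2 Δ0: s0=0 s4=0 s5=1 clk=0 s1=1 s2=0 s3=1
  Δ1: clk:0→1
  Δ2: s2:0→1
  Δ3: s0:0→1, s1:1→0
  Δ4: s0:1→0, s5:1→0
  Δ5: s4:0→1, s5:0→1
  Δ6: s4:1→0
  (6Δ to stable)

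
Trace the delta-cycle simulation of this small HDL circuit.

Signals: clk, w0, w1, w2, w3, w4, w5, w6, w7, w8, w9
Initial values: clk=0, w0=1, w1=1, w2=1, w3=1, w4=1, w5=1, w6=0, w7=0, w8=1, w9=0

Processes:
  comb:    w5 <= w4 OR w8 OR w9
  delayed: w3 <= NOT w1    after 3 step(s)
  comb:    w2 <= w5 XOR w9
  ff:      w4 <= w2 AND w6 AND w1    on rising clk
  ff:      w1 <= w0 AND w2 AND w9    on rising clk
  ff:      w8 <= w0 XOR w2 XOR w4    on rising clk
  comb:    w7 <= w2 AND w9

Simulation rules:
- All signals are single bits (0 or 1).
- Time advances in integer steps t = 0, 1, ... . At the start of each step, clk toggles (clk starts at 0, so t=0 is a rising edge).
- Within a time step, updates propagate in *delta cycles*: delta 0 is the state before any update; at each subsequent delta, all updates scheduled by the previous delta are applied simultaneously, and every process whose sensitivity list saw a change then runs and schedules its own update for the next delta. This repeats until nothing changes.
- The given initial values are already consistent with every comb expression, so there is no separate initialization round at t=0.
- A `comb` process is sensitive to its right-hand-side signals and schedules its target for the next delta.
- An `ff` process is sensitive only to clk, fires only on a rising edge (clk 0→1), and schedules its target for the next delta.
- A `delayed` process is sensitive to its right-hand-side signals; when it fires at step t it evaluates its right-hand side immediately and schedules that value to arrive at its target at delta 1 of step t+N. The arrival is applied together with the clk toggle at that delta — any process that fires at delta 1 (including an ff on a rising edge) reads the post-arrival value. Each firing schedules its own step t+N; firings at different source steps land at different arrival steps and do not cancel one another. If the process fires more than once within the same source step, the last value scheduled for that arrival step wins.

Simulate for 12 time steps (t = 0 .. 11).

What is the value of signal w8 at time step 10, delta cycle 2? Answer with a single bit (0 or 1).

0

[bits: clk,w5,w8,w6,w9,w3,w2,w0,w1,w4,w7]
t=0: Δ0=01100111110 Δ1=11100111110 Δ2=11100111000 | 2Δ
t=1: Δ0=11100111000 Δ1=01100111000 | 1Δ
t=2: Δ0=01100111000 Δ1=11100111000 Δ2=11000111000 Δ3=10000111000 Δ4=10000101000 | 4Δ
t=3: Δ0=10000101000 Δ1=00000101000 | 1Δ
t=4: Δ0=00000101000 Δ1=10000101000 Δ2=10100101000 Δ3=11100101000 Δ4=11100111000 | 4Δ
t=5: Δ0=11100111000 Δ1=01100111000 | 1Δ
t=6: Δ0=01100111000 Δ1=11100111000 Δ2=11000111000 Δ3=10000111000 Δ4=10000101000 | 4Δ
t=7: Δ0=10000101000 Δ1=00000101000 | 1Δ
t=8: Δ0=00000101000 Δ1=10000101000 Δ2=10100101000 Δ3=11100101000 Δ4=11100111000 | 4Δ
t=9: Δ0=11100111000 Δ1=01100111000 | 1Δ
t=10: Δ0=01100111000 Δ1=11100111000 Δ2=11000111000 Δ3=10000111000 Δ4=10000101000 | 4Δ
t=11: Δ0=10000101000 Δ1=00000101000 | 1Δ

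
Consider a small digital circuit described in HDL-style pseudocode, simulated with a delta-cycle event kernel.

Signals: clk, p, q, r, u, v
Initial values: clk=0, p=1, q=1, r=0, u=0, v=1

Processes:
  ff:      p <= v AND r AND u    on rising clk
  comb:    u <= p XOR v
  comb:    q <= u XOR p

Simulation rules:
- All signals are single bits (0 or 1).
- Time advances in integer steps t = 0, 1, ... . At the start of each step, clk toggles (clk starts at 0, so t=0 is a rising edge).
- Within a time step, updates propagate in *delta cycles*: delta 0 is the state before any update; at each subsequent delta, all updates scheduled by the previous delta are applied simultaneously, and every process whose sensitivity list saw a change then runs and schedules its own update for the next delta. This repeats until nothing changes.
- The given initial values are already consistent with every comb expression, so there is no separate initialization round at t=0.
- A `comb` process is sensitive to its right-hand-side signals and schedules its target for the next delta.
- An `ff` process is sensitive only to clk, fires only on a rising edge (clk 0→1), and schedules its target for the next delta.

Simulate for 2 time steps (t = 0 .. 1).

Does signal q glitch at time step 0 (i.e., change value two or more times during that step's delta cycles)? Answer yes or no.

t0.Δ0 clk=0 r=0 v=1 u=0 q=1 p=1
t0.Δ1 clk=1 r=0 v=1 u=0 q=1 p=1
t0.Δ2 clk=1 r=0 v=1 u=0 q=1 p=0
t0.Δ3 clk=1 r=0 v=1 u=1 q=0 p=0
t0.Δ4 clk=1 r=0 v=1 u=1 q=1 p=0
t1.Δ0 clk=1 r=0 v=1 u=1 q=1 p=0
t1.Δ1 clk=0 r=0 v=1 u=1 q=1 p=0

yes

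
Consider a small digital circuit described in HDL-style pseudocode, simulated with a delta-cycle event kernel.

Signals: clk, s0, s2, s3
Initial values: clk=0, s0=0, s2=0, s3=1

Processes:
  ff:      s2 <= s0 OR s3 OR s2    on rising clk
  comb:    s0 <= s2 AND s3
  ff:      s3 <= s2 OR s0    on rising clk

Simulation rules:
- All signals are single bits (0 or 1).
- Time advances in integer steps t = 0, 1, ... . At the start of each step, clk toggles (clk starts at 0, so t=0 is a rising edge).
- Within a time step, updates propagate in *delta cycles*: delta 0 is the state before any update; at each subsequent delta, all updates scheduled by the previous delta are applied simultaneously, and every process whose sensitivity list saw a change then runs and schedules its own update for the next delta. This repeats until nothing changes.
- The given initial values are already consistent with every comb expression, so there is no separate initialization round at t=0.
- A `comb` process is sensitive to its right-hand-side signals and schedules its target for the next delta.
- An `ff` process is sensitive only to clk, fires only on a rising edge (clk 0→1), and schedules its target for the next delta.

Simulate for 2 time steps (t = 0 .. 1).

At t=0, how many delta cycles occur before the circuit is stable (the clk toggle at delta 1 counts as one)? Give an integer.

2

t0.Δ0 clk=0 s2=0 s3=1 s0=0
t0.Δ1 clk=1 s2=0 s3=1 s0=0
t0.Δ2 clk=1 s2=1 s3=0 s0=0
t1.Δ0 clk=1 s2=1 s3=0 s0=0
t1.Δ1 clk=0 s2=1 s3=0 s0=0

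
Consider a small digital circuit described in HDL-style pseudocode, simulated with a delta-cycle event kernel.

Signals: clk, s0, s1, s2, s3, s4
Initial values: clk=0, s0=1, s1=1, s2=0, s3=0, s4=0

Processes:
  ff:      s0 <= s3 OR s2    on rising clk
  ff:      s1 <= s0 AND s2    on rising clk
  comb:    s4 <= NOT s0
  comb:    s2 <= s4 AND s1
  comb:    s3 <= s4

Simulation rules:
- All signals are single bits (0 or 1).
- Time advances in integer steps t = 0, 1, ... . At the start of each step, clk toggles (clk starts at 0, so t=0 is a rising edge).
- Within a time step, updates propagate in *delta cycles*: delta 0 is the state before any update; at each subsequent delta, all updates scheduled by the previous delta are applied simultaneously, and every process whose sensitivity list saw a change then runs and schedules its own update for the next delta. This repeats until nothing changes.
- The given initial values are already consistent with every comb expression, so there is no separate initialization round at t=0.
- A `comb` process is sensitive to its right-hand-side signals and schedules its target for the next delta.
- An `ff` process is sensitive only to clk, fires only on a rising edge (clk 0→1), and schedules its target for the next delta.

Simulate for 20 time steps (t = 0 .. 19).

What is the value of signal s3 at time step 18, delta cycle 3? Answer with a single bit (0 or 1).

1

t0.Δ0 s3=0 clk=0 s2=0 s4=0 s0=1 s1=1
t0.Δ1 s3=0 clk=1 s2=0 s4=0 s0=1 s1=1
t0.Δ2 s3=0 clk=1 s2=0 s4=0 s0=0 s1=0
t0.Δ3 s3=0 clk=1 s2=0 s4=1 s0=0 s1=0
t0.Δ4 s3=1 clk=1 s2=0 s4=1 s0=0 s1=0
t1.Δ0 s3=1 clk=1 s2=0 s4=1 s0=0 s1=0
t1.Δ1 s3=1 clk=0 s2=0 s4=1 s0=0 s1=0
t2.Δ0 s3=1 clk=0 s2=0 s4=1 s0=0 s1=0
t2.Δ1 s3=1 clk=1 s2=0 s4=1 s0=0 s1=0
t2.Δ2 s3=1 clk=1 s2=0 s4=1 s0=1 s1=0
t2.Δ3 s3=1 clk=1 s2=0 s4=0 s0=1 s1=0
t2.Δ4 s3=0 clk=1 s2=0 s4=0 s0=1 s1=0
t3.Δ0 s3=0 clk=1 s2=0 s4=0 s0=1 s1=0
t3.Δ1 s3=0 clk=0 s2=0 s4=0 s0=1 s1=0
t4.Δ0 s3=0 clk=0 s2=0 s4=0 s0=1 s1=0
t4.Δ1 s3=0 clk=1 s2=0 s4=0 s0=1 s1=0
t4.Δ2 s3=0 clk=1 s2=0 s4=0 s0=0 s1=0
t4.Δ3 s3=0 clk=1 s2=0 s4=1 s0=0 s1=0
t4.Δ4 s3=1 clk=1 s2=0 s4=1 s0=0 s1=0
t5.Δ0 s3=1 clk=1 s2=0 s4=1 s0=0 s1=0
t5.Δ1 s3=1 clk=0 s2=0 s4=1 s0=0 s1=0
t6.Δ0 s3=1 clk=0 s2=0 s4=1 s0=0 s1=0
t6.Δ1 s3=1 clk=1 s2=0 s4=1 s0=0 s1=0
t6.Δ2 s3=1 clk=1 s2=0 s4=1 s0=1 s1=0
t6.Δ3 s3=1 clk=1 s2=0 s4=0 s0=1 s1=0
t6.Δ4 s3=0 clk=1 s2=0 s4=0 s0=1 s1=0
t7.Δ0 s3=0 clk=1 s2=0 s4=0 s0=1 s1=0
t7.Δ1 s3=0 clk=0 s2=0 s4=0 s0=1 s1=0
t8.Δ0 s3=0 clk=0 s2=0 s4=0 s0=1 s1=0
t8.Δ1 s3=0 clk=1 s2=0 s4=0 s0=1 s1=0
t8.Δ2 s3=0 clk=1 s2=0 s4=0 s0=0 s1=0
t8.Δ3 s3=0 clk=1 s2=0 s4=1 s0=0 s1=0
t8.Δ4 s3=1 clk=1 s2=0 s4=1 s0=0 s1=0
t9.Δ0 s3=1 clk=1 s2=0 s4=1 s0=0 s1=0
t9.Δ1 s3=1 clk=0 s2=0 s4=1 s0=0 s1=0
t10.Δ0 s3=1 clk=0 s2=0 s4=1 s0=0 s1=0
t10.Δ1 s3=1 clk=1 s2=0 s4=1 s0=0 s1=0
t10.Δ2 s3=1 clk=1 s2=0 s4=1 s0=1 s1=0
t10.Δ3 s3=1 clk=1 s2=0 s4=0 s0=1 s1=0
t10.Δ4 s3=0 clk=1 s2=0 s4=0 s0=1 s1=0
t11.Δ0 s3=0 clk=1 s2=0 s4=0 s0=1 s1=0
t11.Δ1 s3=0 clk=0 s2=0 s4=0 s0=1 s1=0
t12.Δ0 s3=0 clk=0 s2=0 s4=0 s0=1 s1=0
t12.Δ1 s3=0 clk=1 s2=0 s4=0 s0=1 s1=0
t12.Δ2 s3=0 clk=1 s2=0 s4=0 s0=0 s1=0
t12.Δ3 s3=0 clk=1 s2=0 s4=1 s0=0 s1=0
t12.Δ4 s3=1 clk=1 s2=0 s4=1 s0=0 s1=0
t13.Δ0 s3=1 clk=1 s2=0 s4=1 s0=0 s1=0
t13.Δ1 s3=1 clk=0 s2=0 s4=1 s0=0 s1=0
t14.Δ0 s3=1 clk=0 s2=0 s4=1 s0=0 s1=0
t14.Δ1 s3=1 clk=1 s2=0 s4=1 s0=0 s1=0
t14.Δ2 s3=1 clk=1 s2=0 s4=1 s0=1 s1=0
t14.Δ3 s3=1 clk=1 s2=0 s4=0 s0=1 s1=0
t14.Δ4 s3=0 clk=1 s2=0 s4=0 s0=1 s1=0
t15.Δ0 s3=0 clk=1 s2=0 s4=0 s0=1 s1=0
t15.Δ1 s3=0 clk=0 s2=0 s4=0 s0=1 s1=0
t16.Δ0 s3=0 clk=0 s2=0 s4=0 s0=1 s1=0
t16.Δ1 s3=0 clk=1 s2=0 s4=0 s0=1 s1=0
t16.Δ2 s3=0 clk=1 s2=0 s4=0 s0=0 s1=0
t16.Δ3 s3=0 clk=1 s2=0 s4=1 s0=0 s1=0
t16.Δ4 s3=1 clk=1 s2=0 s4=1 s0=0 s1=0
t17.Δ0 s3=1 clk=1 s2=0 s4=1 s0=0 s1=0
t17.Δ1 s3=1 clk=0 s2=0 s4=1 s0=0 s1=0
t18.Δ0 s3=1 clk=0 s2=0 s4=1 s0=0 s1=0
t18.Δ1 s3=1 clk=1 s2=0 s4=1 s0=0 s1=0
t18.Δ2 s3=1 clk=1 s2=0 s4=1 s0=1 s1=0
t18.Δ3 s3=1 clk=1 s2=0 s4=0 s0=1 s1=0
t18.Δ4 s3=0 clk=1 s2=0 s4=0 s0=1 s1=0
t19.Δ0 s3=0 clk=1 s2=0 s4=0 s0=1 s1=0
t19.Δ1 s3=0 clk=0 s2=0 s4=0 s0=1 s1=0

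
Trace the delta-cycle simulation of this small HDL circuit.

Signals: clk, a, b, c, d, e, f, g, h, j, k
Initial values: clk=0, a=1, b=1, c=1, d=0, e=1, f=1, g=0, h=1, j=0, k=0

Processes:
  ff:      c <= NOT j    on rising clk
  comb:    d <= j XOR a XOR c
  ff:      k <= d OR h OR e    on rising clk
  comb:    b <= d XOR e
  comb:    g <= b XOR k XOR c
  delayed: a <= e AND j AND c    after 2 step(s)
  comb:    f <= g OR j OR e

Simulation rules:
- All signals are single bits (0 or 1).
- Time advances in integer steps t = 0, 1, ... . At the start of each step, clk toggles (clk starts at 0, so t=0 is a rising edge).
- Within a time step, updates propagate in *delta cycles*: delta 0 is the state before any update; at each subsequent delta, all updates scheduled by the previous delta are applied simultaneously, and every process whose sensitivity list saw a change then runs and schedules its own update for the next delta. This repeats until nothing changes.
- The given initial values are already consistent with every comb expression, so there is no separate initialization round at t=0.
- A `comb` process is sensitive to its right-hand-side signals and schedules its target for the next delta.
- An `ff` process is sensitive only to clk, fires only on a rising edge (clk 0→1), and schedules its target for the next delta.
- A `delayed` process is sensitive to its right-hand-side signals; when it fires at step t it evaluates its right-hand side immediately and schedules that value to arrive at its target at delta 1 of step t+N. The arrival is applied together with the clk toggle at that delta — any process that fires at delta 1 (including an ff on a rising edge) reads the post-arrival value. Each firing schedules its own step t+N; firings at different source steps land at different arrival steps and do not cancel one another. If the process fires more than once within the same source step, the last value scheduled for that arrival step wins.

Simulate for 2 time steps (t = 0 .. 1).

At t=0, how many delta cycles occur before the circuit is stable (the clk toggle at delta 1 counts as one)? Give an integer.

3

t=0 Δ0: j=0 c=1 d=0 b=1 g=0 k=0 f=1 e=1 a=1 h=1 clk=0
  Δ1: clk:0→1
  Δ2: k:0→1
  Δ3: g:0→1
  (3Δ to stable)
t=1 Δ0: j=0 c=1 d=0 b=1 g=1 k=1 f=1 e=1 a=1 h=1 clk=1
  Δ1: clk:1→0
  (1Δ to stable)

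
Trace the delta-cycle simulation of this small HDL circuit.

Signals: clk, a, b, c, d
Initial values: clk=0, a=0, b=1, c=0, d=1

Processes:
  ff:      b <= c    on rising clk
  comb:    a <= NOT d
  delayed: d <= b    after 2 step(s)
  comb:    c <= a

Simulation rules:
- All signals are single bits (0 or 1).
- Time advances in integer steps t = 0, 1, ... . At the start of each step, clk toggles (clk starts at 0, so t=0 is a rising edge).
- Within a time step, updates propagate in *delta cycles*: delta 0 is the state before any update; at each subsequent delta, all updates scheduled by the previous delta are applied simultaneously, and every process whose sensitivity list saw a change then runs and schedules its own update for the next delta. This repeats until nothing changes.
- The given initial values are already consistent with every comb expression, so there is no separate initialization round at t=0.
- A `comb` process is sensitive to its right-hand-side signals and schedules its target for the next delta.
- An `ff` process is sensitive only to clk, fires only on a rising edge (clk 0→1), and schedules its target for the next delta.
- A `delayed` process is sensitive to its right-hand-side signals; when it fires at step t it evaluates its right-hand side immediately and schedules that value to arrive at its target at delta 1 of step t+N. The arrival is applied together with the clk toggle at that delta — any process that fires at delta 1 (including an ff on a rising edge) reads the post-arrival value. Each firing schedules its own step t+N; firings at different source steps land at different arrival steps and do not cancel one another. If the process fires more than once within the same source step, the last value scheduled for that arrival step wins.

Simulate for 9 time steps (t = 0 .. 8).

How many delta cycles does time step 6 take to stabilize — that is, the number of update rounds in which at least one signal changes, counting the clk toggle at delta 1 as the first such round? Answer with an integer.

3

t0.Δ0 a=0 c=0 b=1 d=1 clk=0
t0.Δ1 a=0 c=0 b=1 d=1 clk=1
t0.Δ2 a=0 c=0 b=0 d=1 clk=1
t1.Δ0 a=0 c=0 b=0 d=1 clk=1
t1.Δ1 a=0 c=0 b=0 d=1 clk=0
t2.Δ0 a=0 c=0 b=0 d=1 clk=0
t2.Δ1 a=0 c=0 b=0 d=0 clk=1
t2.Δ2 a=1 c=0 b=0 d=0 clk=1
t2.Δ3 a=1 c=1 b=0 d=0 clk=1
t3.Δ0 a=1 c=1 b=0 d=0 clk=1
t3.Δ1 a=1 c=1 b=0 d=0 clk=0
t4.Δ0 a=1 c=1 b=0 d=0 clk=0
t4.Δ1 a=1 c=1 b=0 d=0 clk=1
t4.Δ2 a=1 c=1 b=1 d=0 clk=1
t5.Δ0 a=1 c=1 b=1 d=0 clk=1
t5.Δ1 a=1 c=1 b=1 d=0 clk=0
t6.Δ0 a=1 c=1 b=1 d=0 clk=0
t6.Δ1 a=1 c=1 b=1 d=1 clk=1
t6.Δ2 a=0 c=1 b=1 d=1 clk=1
t6.Δ3 a=0 c=0 b=1 d=1 clk=1
t7.Δ0 a=0 c=0 b=1 d=1 clk=1
t7.Δ1 a=0 c=0 b=1 d=1 clk=0
t8.Δ0 a=0 c=0 b=1 d=1 clk=0
t8.Δ1 a=0 c=0 b=1 d=1 clk=1
t8.Δ2 a=0 c=0 b=0 d=1 clk=1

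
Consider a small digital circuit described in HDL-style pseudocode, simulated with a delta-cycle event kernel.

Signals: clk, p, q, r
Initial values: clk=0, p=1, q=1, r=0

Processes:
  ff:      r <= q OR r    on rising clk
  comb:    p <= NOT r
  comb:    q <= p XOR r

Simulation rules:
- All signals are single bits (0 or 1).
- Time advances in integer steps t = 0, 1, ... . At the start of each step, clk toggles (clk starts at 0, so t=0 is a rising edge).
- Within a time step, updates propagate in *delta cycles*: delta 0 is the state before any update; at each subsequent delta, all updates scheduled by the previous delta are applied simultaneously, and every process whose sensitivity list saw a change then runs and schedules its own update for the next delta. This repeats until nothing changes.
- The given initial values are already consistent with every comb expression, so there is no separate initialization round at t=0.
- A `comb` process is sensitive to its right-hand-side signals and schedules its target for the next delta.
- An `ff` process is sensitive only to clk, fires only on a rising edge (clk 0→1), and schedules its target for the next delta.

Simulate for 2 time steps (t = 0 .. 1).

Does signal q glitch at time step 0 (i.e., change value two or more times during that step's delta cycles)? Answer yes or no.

yes

t0.Δ0 p=1 clk=0 q=1 r=0
t0.Δ1 p=1 clk=1 q=1 r=0
t0.Δ2 p=1 clk=1 q=1 r=1
t0.Δ3 p=0 clk=1 q=0 r=1
t0.Δ4 p=0 clk=1 q=1 r=1
t1.Δ0 p=0 clk=1 q=1 r=1
t1.Δ1 p=0 clk=0 q=1 r=1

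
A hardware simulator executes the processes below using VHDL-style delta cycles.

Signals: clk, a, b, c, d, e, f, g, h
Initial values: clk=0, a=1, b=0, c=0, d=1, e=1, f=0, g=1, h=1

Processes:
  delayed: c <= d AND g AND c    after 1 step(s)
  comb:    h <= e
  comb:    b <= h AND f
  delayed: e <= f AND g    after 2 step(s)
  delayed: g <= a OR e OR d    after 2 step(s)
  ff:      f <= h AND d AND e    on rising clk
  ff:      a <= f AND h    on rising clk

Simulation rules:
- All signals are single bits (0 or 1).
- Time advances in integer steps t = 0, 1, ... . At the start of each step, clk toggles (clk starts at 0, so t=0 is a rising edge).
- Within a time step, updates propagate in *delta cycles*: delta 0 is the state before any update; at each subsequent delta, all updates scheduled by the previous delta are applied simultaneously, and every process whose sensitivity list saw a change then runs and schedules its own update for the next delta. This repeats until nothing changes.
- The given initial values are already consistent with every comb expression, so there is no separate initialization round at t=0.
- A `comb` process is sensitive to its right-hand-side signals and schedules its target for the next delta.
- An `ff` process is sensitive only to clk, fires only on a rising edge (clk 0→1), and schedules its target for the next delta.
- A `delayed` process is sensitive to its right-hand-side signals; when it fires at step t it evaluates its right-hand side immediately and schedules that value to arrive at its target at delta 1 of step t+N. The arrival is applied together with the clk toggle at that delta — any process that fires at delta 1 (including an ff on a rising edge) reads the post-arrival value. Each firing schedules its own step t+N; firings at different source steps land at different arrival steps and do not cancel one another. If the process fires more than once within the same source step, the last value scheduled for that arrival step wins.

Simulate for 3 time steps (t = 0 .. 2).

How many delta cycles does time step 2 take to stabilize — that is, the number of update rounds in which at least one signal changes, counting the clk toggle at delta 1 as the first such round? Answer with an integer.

t0.Δ0 a=1 h=1 g=1 b=0 clk=0 c=0 d=1 f=0 e=1
t0.Δ1 a=1 h=1 g=1 b=0 clk=1 c=0 d=1 f=0 e=1
t0.Δ2 a=0 h=1 g=1 b=0 clk=1 c=0 d=1 f=1 e=1
t0.Δ3 a=0 h=1 g=1 b=1 clk=1 c=0 d=1 f=1 e=1
t1.Δ0 a=0 h=1 g=1 b=1 clk=1 c=0 d=1 f=1 e=1
t1.Δ1 a=0 h=1 g=1 b=1 clk=0 c=0 d=1 f=1 e=1
t2.Δ0 a=0 h=1 g=1 b=1 clk=0 c=0 d=1 f=1 e=1
t2.Δ1 a=0 h=1 g=1 b=1 clk=1 c=0 d=1 f=1 e=1
t2.Δ2 a=1 h=1 g=1 b=1 clk=1 c=0 d=1 f=1 e=1

2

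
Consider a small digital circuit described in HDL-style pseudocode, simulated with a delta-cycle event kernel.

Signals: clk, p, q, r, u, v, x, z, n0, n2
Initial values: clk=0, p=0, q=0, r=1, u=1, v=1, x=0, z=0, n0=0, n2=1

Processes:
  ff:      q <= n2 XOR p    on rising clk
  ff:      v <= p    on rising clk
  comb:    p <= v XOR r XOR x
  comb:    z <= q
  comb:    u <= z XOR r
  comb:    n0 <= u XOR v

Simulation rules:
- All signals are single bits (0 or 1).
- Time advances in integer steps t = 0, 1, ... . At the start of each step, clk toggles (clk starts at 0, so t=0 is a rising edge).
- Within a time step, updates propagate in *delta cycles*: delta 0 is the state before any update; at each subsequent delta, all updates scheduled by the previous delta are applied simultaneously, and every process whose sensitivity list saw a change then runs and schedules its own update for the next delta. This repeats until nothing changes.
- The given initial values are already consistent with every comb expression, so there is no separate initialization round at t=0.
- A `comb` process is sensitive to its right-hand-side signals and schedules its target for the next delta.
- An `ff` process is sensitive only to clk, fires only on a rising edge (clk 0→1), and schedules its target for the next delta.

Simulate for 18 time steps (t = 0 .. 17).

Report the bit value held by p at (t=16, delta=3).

[bits: v,n0,z,r,q,x,clk,u,n2,p]
t=0: Δ0=1001000110 Δ1=1001001110 Δ2=0001101110 Δ3=0111101111 Δ4=0111101011 Δ5=0011101011 | 5Δ
t=1: Δ0=0011101011 Δ1=0011100011 | 1Δ
t=2: Δ0=0011100011 Δ1=0011101011 Δ2=1011001011 Δ3=1101001010 Δ4=1101001110 Δ5=1001001110 | 5Δ
t=3: Δ0=1001001110 Δ1=1001000110 | 1Δ
t=4: Δ0=1001000110 Δ1=1001001110 Δ2=0001101110 Δ3=0111101111 Δ4=0111101011 Δ5=0011101011 | 5Δ
t=5: Δ0=0011101011 Δ1=0011100011 | 1Δ
t=6: Δ0=0011100011 Δ1=0011101011 Δ2=1011001011 Δ3=1101001010 Δ4=1101001110 Δ5=1001001110 | 5Δ
t=7: Δ0=1001001110 Δ1=1001000110 | 1Δ
t=8: Δ0=1001000110 Δ1=1001001110 Δ2=0001101110 Δ3=0111101111 Δ4=0111101011 Δ5=0011101011 | 5Δ
t=9: Δ0=0011101011 Δ1=0011100011 | 1Δ
t=10: Δ0=0011100011 Δ1=0011101011 Δ2=1011001011 Δ3=1101001010 Δ4=1101001110 Δ5=1001001110 | 5Δ
t=11: Δ0=1001001110 Δ1=1001000110 | 1Δ
t=12: Δ0=1001000110 Δ1=1001001110 Δ2=0001101110 Δ3=0111101111 Δ4=0111101011 Δ5=0011101011 | 5Δ
t=13: Δ0=0011101011 Δ1=0011100011 | 1Δ
t=14: Δ0=0011100011 Δ1=0011101011 Δ2=1011001011 Δ3=1101001010 Δ4=1101001110 Δ5=1001001110 | 5Δ
t=15: Δ0=1001001110 Δ1=1001000110 | 1Δ
t=16: Δ0=1001000110 Δ1=1001001110 Δ2=0001101110 Δ3=0111101111 Δ4=0111101011 Δ5=0011101011 | 5Δ
t=17: Δ0=0011101011 Δ1=0011100011 | 1Δ

1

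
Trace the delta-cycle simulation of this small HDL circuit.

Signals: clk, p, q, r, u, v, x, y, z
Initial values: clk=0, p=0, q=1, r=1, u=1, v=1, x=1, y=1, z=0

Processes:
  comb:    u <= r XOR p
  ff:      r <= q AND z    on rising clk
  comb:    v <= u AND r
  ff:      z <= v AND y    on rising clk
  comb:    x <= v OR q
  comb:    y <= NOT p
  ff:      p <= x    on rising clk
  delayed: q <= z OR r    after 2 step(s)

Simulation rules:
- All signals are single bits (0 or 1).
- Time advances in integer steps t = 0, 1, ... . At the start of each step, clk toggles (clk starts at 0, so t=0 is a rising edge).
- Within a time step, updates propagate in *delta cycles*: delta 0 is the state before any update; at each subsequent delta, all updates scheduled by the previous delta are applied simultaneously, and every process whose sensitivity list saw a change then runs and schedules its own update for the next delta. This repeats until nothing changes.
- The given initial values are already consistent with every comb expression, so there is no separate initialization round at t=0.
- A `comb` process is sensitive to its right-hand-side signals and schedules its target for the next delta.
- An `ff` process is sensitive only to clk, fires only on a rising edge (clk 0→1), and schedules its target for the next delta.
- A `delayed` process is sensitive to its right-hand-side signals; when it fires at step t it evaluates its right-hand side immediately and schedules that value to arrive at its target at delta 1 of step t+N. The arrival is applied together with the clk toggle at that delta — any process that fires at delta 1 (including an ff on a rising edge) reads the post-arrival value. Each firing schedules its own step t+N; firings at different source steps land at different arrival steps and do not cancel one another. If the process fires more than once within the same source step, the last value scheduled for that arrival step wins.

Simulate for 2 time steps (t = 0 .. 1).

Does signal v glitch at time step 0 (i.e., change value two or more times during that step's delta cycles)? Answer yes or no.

t0.Δ0 clk=0 q=1 y=1 v=1 x=1 z=0 u=1 p=0 r=1
t0.Δ1 clk=1 q=1 y=1 v=1 x=1 z=0 u=1 p=0 r=1
t0.Δ2 clk=1 q=1 y=1 v=1 x=1 z=1 u=1 p=1 r=0
t0.Δ3 clk=1 q=1 y=0 v=0 x=1 z=1 u=1 p=1 r=0
t1.Δ0 clk=1 q=1 y=0 v=0 x=1 z=1 u=1 p=1 r=0
t1.Δ1 clk=0 q=1 y=0 v=0 x=1 z=1 u=1 p=1 r=0

no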